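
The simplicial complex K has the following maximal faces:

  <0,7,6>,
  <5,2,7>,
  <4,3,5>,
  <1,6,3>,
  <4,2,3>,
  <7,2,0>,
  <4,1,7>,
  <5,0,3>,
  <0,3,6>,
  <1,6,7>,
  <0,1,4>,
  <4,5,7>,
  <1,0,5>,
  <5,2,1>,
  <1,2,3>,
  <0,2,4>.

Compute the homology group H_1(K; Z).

H_1 = Z^2.

We work with the vertex ordering 0 < 1 < 2 < 3 < 4 < 5 < 6 < 7. The simplices of K, each written with vertices in increasing order, are:

  0-simplices (8): [0], [1], [2], [3], [4], [5], [6], [7]
  1-simplices (24): (24 of them)
  2-simplices (16): [0,1,4], [0,1,5], [0,2,4], [0,2,7], [0,3,5], [0,3,6], [0,6,7], [1,2,3], [1,2,5], [1,3,6], [1,4,7], [1,6,7], [2,3,4], [2,5,7], [3,4,5], [4,5,7]

giving chain groups C_0 ≅ Z^8, C_1 ≅ Z^24, C_2 ≅ Z^16.

∂_1: C_1 → C_0 sends each edge [p,q] (with p < q) to q − p. For instance
  ∂[3,5] = [5] − [3].
This gives a 8×24 integer matrix of rank 7; reducing to Smith normal form yields diagonal entries (1,1,1,1,1,1,1).

Boundary ∂_2: C_2 → C_1 sends each 2-simplex [p,q,r] to [q,r] − [p,r] + [p,q]. For instance
  ∂[0,1,5] = [1,5] − [0,5] + [0,1],
  ∂[2,3,4] = [3,4] − [2,4] + [2,3].
The 24×16 boundary matrix has rank 15 and Smith normal form diag(1,1,1,1,1,1,1,1,1,1,1,1,1,1,1).

Computing H_k = (kernel of ∂_k) / (image of ∂_{k+1}):

  H_1: rank ker ∂_1 − rank ∂_2 = (24 − 7) − 15 = 2, and the invariant factors of ∂_2 are all 1, so H_1 ≅ Z^2.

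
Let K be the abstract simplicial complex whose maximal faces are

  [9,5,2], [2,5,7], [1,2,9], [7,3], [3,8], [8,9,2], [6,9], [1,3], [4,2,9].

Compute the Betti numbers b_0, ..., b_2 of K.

b_0 = 1, b_1 = 2, b_2 = 0.

Take the total order 1 < 2 < 3 < 4 < 5 < 6 < 7 < 8 < 9 on the vertex set. Then K (dimension 2) consists of the simplices:

  0-simplices (9): [1], [2], [3], [4], [5], [6], [7], [8], [9]
  1-simplices (15): [1,2], [1,3], [1,9], [2,4], [2,5], [2,7], [2,8], [2,9], [3,7], [3,8], [4,9], [5,7], [5,9], [6,9], [8,9]
  2-simplices (5): [1,2,9], [2,4,9], [2,5,7], [2,5,9], [2,8,9]

Hence C_0 ≅ Z^9, C_1 ≅ Z^15, C_2 ≅ Z^5.

∂_1: C_1 → C_0 sends each edge [p,q] (with p < q) to q − p.
As a 9×15 matrix over Z this has rank 8, with invariant factors (1,1,1,1,1,1,1,1).

∂_2: C_2 → C_1 maps a triangle to the signed sum of its edges. For instance
  ∂[2,5,7] = [5,7] − [2,7] + [2,5],
  ∂[1,2,9] = [2,9] − [1,9] + [1,2].
As a 15×5 matrix over Z this has rank 5, with invariant factors (1,1,1,1,1).

Reading off H_k = ker ∂_k / im ∂_{k+1}:

  H_0: rank C_0 − rank ∂_1 = 9 − 8 = 1, and the invariant factors of ∂_1 are all 1, so H_0 ≅ Z.
  H_1: rank ker ∂_1 − rank ∂_2 = (15 − 8) − 5 = 2, and the invariant factors of ∂_2 are all 1, so H_1 ≅ Z^2.
  H_2: rank ker ∂_2 − rank ∂_3 = (5 − 5) − 0 = 0, and there is no ∂_3, so H_2 ≅ 0.

Hence the Betti numbers are b_0 = 1, b_1 = 2, b_2 = 0.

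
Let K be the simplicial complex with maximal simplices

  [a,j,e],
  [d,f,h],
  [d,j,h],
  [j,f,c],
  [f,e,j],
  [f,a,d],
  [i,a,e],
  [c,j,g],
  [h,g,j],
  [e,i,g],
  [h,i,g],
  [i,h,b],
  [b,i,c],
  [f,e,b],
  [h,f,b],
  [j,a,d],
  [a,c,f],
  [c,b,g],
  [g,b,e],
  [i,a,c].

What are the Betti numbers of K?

b_0 = 1, b_1 = 1, b_2 = 0.

Fix the vertex order a < b < c < d < e < f < g < h < i < j and write every simplex with vertices in increasing order. Then dim K = 2 and the simplices of K are:

  0-simplices (10): a, b, c, d, e, f, g, h, i, j
  1-simplices (30): ac, ad, ae, af, ai, aj, bc, be, bf, bg, bh, bi, cf, cg, ci, cj, df, dh, dj, ef, eg, ei, ej, fh, fj, gh, gi, gj, hi, hj
  2-simplices (20): acf, aci, adf, adj, aei, aej, bcg, bci, bef, beg, bfh, bhi, cfj, cgj, dfh, dhj, efj, egi, ghi, ghj

giving chain groups C_0 ≅ Z^10, C_1 ≅ Z^30, C_2 ≅ Z^20.

The boundary map ∂_1: C_1 → C_0 is given by ∂[p,q] = [q] − [p].
This gives a 10×30 integer matrix of rank 9; reducing to Smith normal form yields diagonal entries (1,1,1,1,1,1,1,1,1).

∂_2: C_2 → C_1 maps a triangle to the signed sum of its edges. For instance
  ∂acf = cf − af + ac,
  ∂aci = ci − ai + ac.
This gives a 30×20 integer matrix of rank 20; reducing to Smith normal form yields diagonal entries (1,1,1,1,1,1,1,1,1,1,1,1,1,1,1,1,1,1,1,2).

Now H_k = ker ∂_k / im ∂_{k+1}, so:

  H_0: rank C_0 − rank ∂_1 = 10 − 9 = 1, and the invariant factors of ∂_1 are all 1, so H_0 = Z.
  H_1: rank ker ∂_1 − rank ∂_2 = (30 − 9) − 20 = 1, and ∂_2 has invariant factor 2 > 1, so H_1 = Z ⊕ Z/2.
  H_2: rank ker ∂_2 − rank ∂_3 = (20 − 20) − 0 = 0, and there is no ∂_3, so H_2 = 0.

As a check, the Euler characteristic is 10 − 30 + 20 = 0, which agrees with 1 − 1 + 0 = 0.
(K is a triangulation of the Klein bottle.)

Hence the Betti numbers are b_0 = 1, b_1 = 1, b_2 = 0.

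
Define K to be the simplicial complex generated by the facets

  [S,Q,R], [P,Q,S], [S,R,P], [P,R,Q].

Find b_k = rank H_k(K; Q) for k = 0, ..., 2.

We work with the vertex ordering P < Q < R < S. The simplices of K, each written with vertices in increasing order, are:

  0-simplices (4): P, Q, R, S
  1-simplices (6): PQ, PR, PS, QR, QS, RS
  2-simplices (4): PQR, PQS, PRS, QRS

Hence C_0 ≅ Z^4, C_1 ≅ Z^6, C_2 ≅ Z^4.

Boundary ∂_1: C_1 → C_0 maps an edge to its endpoints' difference, ∂[p,q] = q − p. For instance
  ∂QS = S − Q.
This gives a 4×6 integer matrix of rank 3; reducing to Smith normal form yields diagonal entries (1,1,1).

Boundary ∂_2: C_2 → C_1 acts by ∂[p,q,r] = [q,r] − [p,r] + [p,q]. For instance
  ∂QRS = RS − QS + QR,
  ∂PRS = RS − PS + PR.
The resulting 6×4 matrix has rank 3, and its Smith normal form has invariant factors (1,1,1).

From H_k ≅ ker(∂_k) / im(∂_{k+1}) we obtain:

  H_0: rank C_0 − rank ∂_1 = 4 − 3 = 1, and the invariant factors of ∂_1 are all 1, so H_0 ≅ Z.
  H_1: rank ker ∂_1 − rank ∂_2 = (6 − 3) − 3 = 0, and the invariant factors of ∂_2 are all 1, so H_1 ≅ 0.
  H_2: rank ker ∂_2 − rank ∂_3 = (4 − 3) − 0 = 1, and there is no ∂_3, so H_2 ≅ Z.

As a check, the Euler characteristic is 4 − 6 + 4 = 2, which agrees with 1 − 0 + 1 = 2.
(K is a triangulation of the 2-sphere S^2.)

Hence the Betti numbers are b_0 = 1, b_1 = 0, b_2 = 1.

b_0 = 1, b_1 = 0, b_2 = 1.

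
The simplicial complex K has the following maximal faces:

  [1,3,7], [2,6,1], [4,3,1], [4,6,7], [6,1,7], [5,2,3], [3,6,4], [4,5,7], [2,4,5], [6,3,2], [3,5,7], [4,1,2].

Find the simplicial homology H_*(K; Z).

H_0 ≅ Z,  H_1 ≅ Z/2Z,  H_2 = 0.

We work with the vertex ordering 1 < 2 < 3 < 4 < 5 < 6 < 7. The simplices of K, each written with vertices in increasing order, are:

  0-simplices (7): [1], [2], [3], [4], [5], [6], [7]
  1-simplices (18): [1,2], [1,3], [1,4], [1,6], [1,7], [2,3], [2,4], [2,5], [2,6], [3,4], [3,5], [3,6], [3,7], [4,5], [4,6], [4,7], [5,7], [6,7]
  2-simplices (12): [1,2,4], [1,2,6], [1,3,4], [1,3,7], [1,6,7], [2,3,5], [2,3,6], [2,4,5], [3,4,6], [3,5,7], [4,5,7], [4,6,7]

Hence C_0 ≅ Z^7, C_1 ≅ Z^18, C_2 ≅ Z^12.

The boundary map ∂_1: C_1 → C_0 is given by ∂[p,q] = [q] − [p]. For instance
  ∂[3,5] = [5] − [3].
The 7×18 boundary matrix has rank 6 and Smith normal form diag(1,1,1,1,1,1).

The boundary map ∂_2: C_2 → C_1 acts by ∂[p,q,r] = [q,r] − [p,r] + [p,q]. For instance
  ∂[1,3,4] = [3,4] − [1,4] + [1,3],
  ∂[2,3,5] = [3,5] − [2,5] + [2,3].
As a 18×12 matrix over Z this has rank 12, with invariant factors (1,1,1,1,1,1,1,1,1,1,1,2).

Now H_k = ker ∂_k / im ∂_{k+1}, so:

  H_0: rank C_0 − rank ∂_1 = 7 − 6 = 1, and the invariant factors of ∂_1 are all 1, so H_0 = Z.
  H_1: rank ker ∂_1 − rank ∂_2 = (18 − 6) − 12 = 0, and ∂_2 has invariant factor 2 > 1, so H_1 = Z/2Z.
  H_2: rank ker ∂_2 − rank ∂_3 = (12 − 12) − 0 = 0, and there is no ∂_3, so H_2 = 0.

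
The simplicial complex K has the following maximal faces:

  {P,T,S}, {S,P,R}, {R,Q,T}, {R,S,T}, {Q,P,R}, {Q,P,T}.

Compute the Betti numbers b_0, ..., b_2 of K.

Order the vertices as P < Q < R < S < T. Listing each simplex with vertices in this order, K has dimension 2 with simplices:

  0-simplices (5): P, Q, R, S, T
  1-simplices (9): PQ, PR, PS, PT, QR, QT, RS, RT, ST
  2-simplices (6): PQR, PQT, PRS, PST, QRT, RST

so the chain groups are C_0 ≅ Z^5, C_1 ≅ Z^9, C_2 ≅ Z^6.

The boundary map ∂_1: C_1 → C_0 sends each edge [p,q] (with p < q) to q − p.
As a 5×9 matrix over Z this has rank 4, with invariant factors (1,1,1,1).

∂_2: C_2 → C_1 sends each 2-simplex [p,q,r] to [q,r] − [p,r] + [p,q]. For instance
  ∂PQR = QR − PR + PQ,
  ∂PST = ST − PT + PS.
The 9×6 boundary matrix has rank 5 and Smith normal form diag(1,1,1,1,1).

From H_k ≅ ker(∂_k) / im(∂_{k+1}) we obtain:

  H_0: rank C_0 − rank ∂_1 = 5 − 4 = 1, and the invariant factors of ∂_1 are all 1, so H_0 = Z.
  H_1: rank ker ∂_1 − rank ∂_2 = (9 − 4) − 5 = 0, and the invariant factors of ∂_2 are all 1, so H_1 = 0.
  H_2: rank ker ∂_2 − rank ∂_3 = (6 − 5) − 0 = 1, and there is no ∂_3, so H_2 = Z.

As a check, the Euler characteristic is 5 − 9 + 6 = 2, which agrees with 1 − 0 + 1 = 2.

Hence the Betti numbers are b_0 = 1, b_1 = 0, b_2 = 1.

b_0 = 1, b_1 = 0, b_2 = 1.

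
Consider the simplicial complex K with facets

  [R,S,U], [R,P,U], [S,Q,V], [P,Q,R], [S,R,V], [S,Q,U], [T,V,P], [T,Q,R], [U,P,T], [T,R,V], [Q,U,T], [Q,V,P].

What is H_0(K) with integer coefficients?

Take the total order P < Q < R < S < T < U < V on the vertex set. Then K (dimension 2) consists of the simplices:

  0-simplices (7): P, Q, R, S, T, U, V
  1-simplices (18): PQ, PR, PT, PU, PV, QR, QS, QT, QU, QV, RS, RT, RU, RV, SU, SV, TU, TV
  2-simplices (12): PQR, PQV, PRU, PTU, PTV, QRT, QSU, QSV, QTU, RSU, RSV, RTV

Hence C_0 ≅ Z^7, C_1 ≅ Z^18, C_2 ≅ Z^12.

Boundary ∂_1: C_1 → C_0 is given by ∂[p,q] = [q] − [p].
The 7×18 boundary matrix has rank 6 and Smith normal form diag(1,1,1,1,1,1).

Boundary ∂_2: C_2 → C_1 acts by ∂[p,q,r] = [q,r] − [p,r] + [p,q]. For instance
  ∂RTV = TV − RV + RT,
  ∂PRU = RU − PU + PR.
The resulting 18×12 matrix has rank 12, and its Smith normal form has invariant factors (1,1,1,1,1,1,1,1,1,1,1,2).

From H_k ≅ ker(∂_k) / im(∂_{k+1}) we obtain:

  H_0: rank C_0 − rank ∂_1 = 7 − 6 = 1, and the invariant factors of ∂_1 are all 1, so H_0 = Z.

H_0 ≅ Z.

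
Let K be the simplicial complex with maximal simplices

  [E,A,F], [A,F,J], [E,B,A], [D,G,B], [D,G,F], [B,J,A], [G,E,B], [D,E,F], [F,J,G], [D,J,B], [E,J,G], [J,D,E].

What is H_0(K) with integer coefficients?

We work with the vertex ordering A < B < D < E < F < G < J. The simplices of K, each written with vertices in increasing order, are:

  0-simplices (7): A, B, D, E, F, G, J
  1-simplices (18): AB, AE, AF, AJ, BD, BE, BG, BJ, DE, DF, DG, DJ, EF, EG, EJ, FG, FJ, GJ
  2-simplices (12): ABE, ABJ, AEF, AFJ, BDG, BDJ, BEG, DEF, DEJ, DFG, EGJ, FGJ

Hence C_0 ≅ Z^7, C_1 ≅ Z^18, C_2 ≅ Z^12.

Boundary ∂_1: C_1 → C_0 maps an edge to its endpoints' difference, ∂[p,q] = q − p. For instance
  ∂DF = F − D.
This gives a 7×18 integer matrix of rank 6; reducing to Smith normal form yields diagonal entries (1,1,1,1,1,1).

∂_2: C_2 → C_1 sends each 2-simplex [p,q,r] to [q,r] − [p,r] + [p,q]. For instance
  ∂EGJ = GJ − EJ + EG,
  ∂AEF = EF − AF + AE.
The resulting 18×12 matrix has rank 12, and its Smith normal form has invariant factors (1,1,1,1,1,1,1,1,1,1,1,2).

Computing H_k = (kernel of ∂_k) / (image of ∂_{k+1}):

  H_0: rank C_0 − rank ∂_1 = 7 − 6 = 1, and the invariant factors of ∂_1 are all 1, so H_0 ≅ Z.

H_0 ≅ Z.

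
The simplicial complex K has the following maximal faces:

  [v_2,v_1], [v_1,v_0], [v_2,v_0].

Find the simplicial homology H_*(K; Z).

H_0 ≅ Z,  H_1 ≅ Z.

Take the total order v_0 < v_1 < v_2 on the vertex set. Then K (dimension 1) consists of the simplices:

  0-simplices (3): [v_0], [v_1], [v_2]
  1-simplices (3): [v_0,v_1], [v_0,v_2], [v_1,v_2]

Hence C_0 ≅ Z^3, C_1 ≅ Z^3.

Boundary ∂_1: C_1 → C_0 sends each edge [p,q] (with p < q) to q − p.
The 3×3 boundary matrix has rank 2 and Smith normal form diag(1,1).

Reading off H_k = ker ∂_k / im ∂_{k+1}:

  H_0: rank C_0 − rank ∂_1 = 3 − 2 = 1, and the invariant factors of ∂_1 are all 1, so H_0 = Z.
  H_1: rank ker ∂_1 − rank ∂_2 = (3 − 2) − 0 = 1, and there is no ∂_2, so H_1 = Z.

As a check, the Euler characteristic is 3 − 3 = 0, which agrees with 1 − 1 = 0.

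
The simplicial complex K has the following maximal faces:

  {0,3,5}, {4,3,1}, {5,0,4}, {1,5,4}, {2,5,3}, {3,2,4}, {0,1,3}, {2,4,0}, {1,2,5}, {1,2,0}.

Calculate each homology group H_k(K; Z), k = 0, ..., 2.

Order the vertices as 0 < 1 < 2 < 3 < 4 < 5. Listing each simplex with vertices in this order, K has dimension 2 with simplices:

  0-simplices (6): [0], [1], [2], [3], [4], [5]
  1-simplices (15): [0,1], [0,2], [0,3], [0,4], [0,5], [1,2], [1,3], [1,4], [1,5], [2,3], [2,4], [2,5], [3,4], [3,5], [4,5]
  2-simplices (10): [0,1,2], [0,1,3], [0,2,4], [0,3,5], [0,4,5], [1,2,5], [1,3,4], [1,4,5], [2,3,4], [2,3,5]

so the chain groups are C_0 ≅ Z^6, C_1 ≅ Z^15, C_2 ≅ Z^10.

The boundary map ∂_1: C_1 → C_0 maps an edge to its endpoints' difference, ∂[p,q] = q − p.
This gives a 6×15 integer matrix of rank 5; reducing to Smith normal form yields diagonal entries (1,1,1,1,1).

Boundary ∂_2: C_2 → C_1 maps a triangle to the signed sum of its edges. For instance
  ∂[1,3,4] = [3,4] − [1,4] + [1,3],
  ∂[0,1,3] = [1,3] − [0,3] + [0,1].
This gives a 15×10 integer matrix of rank 10; reducing to Smith normal form yields diagonal entries (1,1,1,1,1,1,1,1,1,2).

Now H_k = ker ∂_k / im ∂_{k+1}, so:

  H_0: rank C_0 − rank ∂_1 = 6 − 5 = 1, and the invariant factors of ∂_1 are all 1, so H_0 ≅ Z.
  H_1: rank ker ∂_1 − rank ∂_2 = (15 − 5) − 10 = 0, and ∂_2 has invariant factor 2 > 1, so H_1 ≅ Z_2.
  H_2: rank ker ∂_2 − rank ∂_3 = (10 − 10) − 0 = 0, and there is no ∂_3, so H_2 ≅ 0.

(K is a triangulation of the real projective plane RP^2.)

H_0 = Z,  H_1 = Z_2,  H_2 = 0.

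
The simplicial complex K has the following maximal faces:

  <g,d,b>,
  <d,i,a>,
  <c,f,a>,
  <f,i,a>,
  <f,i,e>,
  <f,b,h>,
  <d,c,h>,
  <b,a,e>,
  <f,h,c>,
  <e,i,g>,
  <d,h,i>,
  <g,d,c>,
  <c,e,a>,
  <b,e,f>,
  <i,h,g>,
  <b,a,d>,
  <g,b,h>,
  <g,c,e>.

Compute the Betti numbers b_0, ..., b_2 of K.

We work with the vertex ordering a < b < c < d < e < f < g < h < i. The simplices of K, each written with vertices in increasing order, are:

  0-simplices (9): a, b, c, d, e, f, g, h, i
  1-simplices (27): ab, ac, ad, ae, af, ai, bd, be, bf, bg, bh, cd, ce, cf, cg, ch, dg, dh, di, ef, eg, ei, fh, fi, gh, gi, hi
  2-simplices (18): abd, abe, ace, acf, adi, afi, bdg, bef, bfh, bgh, cdg, cdh, ceg, cfh, dhi, efi, egi, ghi

Hence C_0 ≅ Z^9, C_1 ≅ Z^27, C_2 ≅ Z^18.

Boundary ∂_1: C_1 → C_0 sends each edge [p,q] (with p < q) to q − p.
This gives a 9×27 integer matrix of rank 8; reducing to Smith normal form yields diagonal entries (1,1,1,1,1,1,1,1).

Boundary ∂_2: C_2 → C_1 maps a triangle to the signed sum of its edges. For instance
  ∂abe = be − ae + ab,
  ∂bfh = fh − bh + bf.
This gives a 27×18 integer matrix of rank 18; reducing to Smith normal form yields diagonal entries (1,1,1,1,1,1,1,1,1,1,1,1,1,1,1,1,1,2).

From H_k ≅ ker(∂_k) / im(∂_{k+1}) we obtain:

  H_0: rank C_0 − rank ∂_1 = 9 − 8 = 1, and the invariant factors of ∂_1 are all 1, so H_0 = Z.
  H_1: rank ker ∂_1 − rank ∂_2 = (27 − 8) − 18 = 1, and ∂_2 has invariant factor 2 > 1, so H_1 = Z ⊕ Z_2.
  H_2: rank ker ∂_2 − rank ∂_3 = (18 − 18) − 0 = 0, and there is no ∂_3, so H_2 = 0.

Hence the Betti numbers are b_0 = 1, b_1 = 1, b_2 = 0.

b_0 = 1, b_1 = 1, b_2 = 0.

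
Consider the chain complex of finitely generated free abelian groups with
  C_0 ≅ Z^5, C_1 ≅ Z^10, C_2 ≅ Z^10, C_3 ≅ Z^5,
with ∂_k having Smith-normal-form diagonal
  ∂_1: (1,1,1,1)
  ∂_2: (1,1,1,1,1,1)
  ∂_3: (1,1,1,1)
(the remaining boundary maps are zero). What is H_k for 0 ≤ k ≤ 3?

H_0: b_0 = 5 − 0 − 4 = 1; torsion from ∂_1 factors > 1: none. So H_0 ≅ Z.
H_1: b_1 = 10 − 4 − 6 = 0; torsion from ∂_2 factors > 1: none. So H_1 ≅ 0.
H_2: b_2 = 10 − 6 − 4 = 0; torsion from ∂_3 factors > 1: none. So H_2 ≅ 0.
H_3: b_3 = 5 − 4 − 0 = 1; torsion from ∂_4 factors > 1: none. So H_3 ≅ Z.

H_0 ≅ Z,  H_1 = 0,  H_2 = 0,  H_3 ≅ Z.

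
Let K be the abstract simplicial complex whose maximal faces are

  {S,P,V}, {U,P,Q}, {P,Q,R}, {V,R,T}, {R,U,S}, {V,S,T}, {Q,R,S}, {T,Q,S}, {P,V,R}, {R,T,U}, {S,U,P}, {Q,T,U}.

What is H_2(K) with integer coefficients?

Take the total order P < Q < R < S < T < U < V on the vertex set. Then K (dimension 2) consists of the simplices:

  0-simplices (7): P, Q, R, S, T, U, V
  1-simplices (18): PQ, PR, PS, PU, PV, QR, QS, QT, QU, RS, RT, RU, RV, ST, SU, SV, TU, TV
  2-simplices (12): PQR, PQU, PRV, PSU, PSV, QRS, QST, QTU, RSU, RTU, RTV, STV

giving chain groups C_0 ≅ Z^7, C_1 ≅ Z^18, C_2 ≅ Z^12.

Boundary ∂_1: C_1 → C_0 is given by ∂[p,q] = [q] − [p]. For instance
  ∂TV = V − T.
The resulting 7×18 matrix has rank 6, and its Smith normal form has invariant factors (1,1,1,1,1,1).

The boundary map ∂_2: C_2 → C_1 maps a triangle to the signed sum of its edges. For instance
  ∂QTU = TU − QU + QT,
  ∂STV = TV − SV + ST.
As a 18×12 matrix over Z this has rank 12, with invariant factors (1,1,1,1,1,1,1,1,1,1,1,2).

Computing H_k = (kernel of ∂_k) / (image of ∂_{k+1}):

  H_2: rank ker ∂_2 − rank ∂_3 = (12 − 12) − 0 = 0, and there is no ∂_3, so H_2 ≅ 0.

H_2 = 0.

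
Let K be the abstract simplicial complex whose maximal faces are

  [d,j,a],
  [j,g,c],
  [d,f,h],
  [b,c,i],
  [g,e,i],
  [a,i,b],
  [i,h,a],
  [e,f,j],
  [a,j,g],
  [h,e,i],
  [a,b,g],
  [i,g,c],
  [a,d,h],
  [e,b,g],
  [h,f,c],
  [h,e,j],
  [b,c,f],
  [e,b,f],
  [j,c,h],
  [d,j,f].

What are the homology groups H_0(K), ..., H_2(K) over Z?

Order the vertices as a < b < c < d < e < f < g < h < i < j. Listing each simplex with vertices in this order, K has dimension 2 with simplices:

  0-simplices (10): a, b, c, d, e, f, g, h, i, j
  1-simplices (30): ab, ad, ag, ah, ai, aj, bc, be, bf, bg, bi, cf, cg, ch, ci, cj, df, dh, dj, ef, eg, eh, ei, ej, fh, fj, gi, gj, hi, hj
  2-simplices (20): abg, abi, adh, adj, agj, ahi, bcf, bci, bef, beg, cfh, cgi, cgj, chj, dfh, dfj, efj, egi, ehi, ehj

Hence C_0 ≅ Z^10, C_1 ≅ Z^30, C_2 ≅ Z^20.

The boundary map ∂_1: C_1 → C_0 is given by ∂[p,q] = [q] − [p]. For instance
  ∂gj = j − g.
The 10×30 boundary matrix has rank 9 and Smith normal form diag(1,1,1,1,1,1,1,1,1).

Boundary ∂_2: C_2 → C_1 sends each 2-simplex [p,q,r] to [q,r] − [p,r] + [p,q]. For instance
  ∂bef = ef − bf + be,
  ∂bcf = cf − bf + bc.
The 30×20 boundary matrix has rank 20 and Smith normal form diag(1,1,1,1,1,1,1,1,1,1,1,1,1,1,1,1,1,1,1,2).

From H_k ≅ ker(∂_k) / im(∂_{k+1}) we obtain:

  H_0: rank C_0 − rank ∂_1 = 10 − 9 = 1, and the invariant factors of ∂_1 are all 1, so H_0 ≅ Z.
  H_1: rank ker ∂_1 − rank ∂_2 = (30 − 9) − 20 = 1, and ∂_2 has invariant factor 2 > 1, so H_1 ≅ Z ⊕ Z/2Z.
  H_2: rank ker ∂_2 − rank ∂_3 = (20 − 20) − 0 = 0, and there is no ∂_3, so H_2 ≅ 0.

H_0 = Z,  H_1 = Z ⊕ Z/2Z,  H_2 = 0.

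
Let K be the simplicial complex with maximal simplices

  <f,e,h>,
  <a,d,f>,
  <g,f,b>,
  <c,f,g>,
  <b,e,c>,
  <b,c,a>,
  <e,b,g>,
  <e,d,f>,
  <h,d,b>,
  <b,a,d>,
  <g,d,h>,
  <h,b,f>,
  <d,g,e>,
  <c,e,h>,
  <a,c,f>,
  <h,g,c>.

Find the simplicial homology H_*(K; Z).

H_0 = Z,  H_1 = Z^2,  H_2 = Z.

Order the vertices as a < b < c < d < e < f < g < h. Listing each simplex with vertices in this order, K has dimension 2 with simplices:

  0-simplices (8): a, b, c, d, e, f, g, h
  1-simplices (24): ab, ac, ad, af, bc, bd, be, bf, bg, bh, ce, cf, cg, ch, de, df, dg, dh, ef, eg, eh, fg, fh, gh
  2-simplices (16): abc, abd, acf, adf, bce, bdh, beg, bfg, bfh, ceh, cfg, cgh, def, deg, dgh, efh

so the chain groups are C_0 ≅ Z^8, C_1 ≅ Z^24, C_2 ≅ Z^16.

Boundary ∂_1: C_1 → C_0 sends each edge [p,q] (with p < q) to q − p. For instance
  ∂bh = h − b.
The resulting 8×24 matrix has rank 7, and its Smith normal form has invariant factors (1,1,1,1,1,1,1).

Boundary ∂_2: C_2 → C_1 acts by ∂[p,q,r] = [q,r] − [p,r] + [p,q]. For instance
  ∂def = ef − df + de,
  ∂bce = ce − be + bc.
The resulting 24×16 matrix has rank 15, and its Smith normal form has invariant factors (1,1,1,1,1,1,1,1,1,1,1,1,1,1,1).

Reading off H_k = ker ∂_k / im ∂_{k+1}:

  H_0: rank C_0 − rank ∂_1 = 8 − 7 = 1, and the invariant factors of ∂_1 are all 1, so H_0 = Z.
  H_1: rank ker ∂_1 − rank ∂_2 = (24 − 7) − 15 = 2, and the invariant factors of ∂_2 are all 1, so H_1 = Z^2.
  H_2: rank ker ∂_2 − rank ∂_3 = (16 − 15) − 0 = 1, and there is no ∂_3, so H_2 = Z.

(K is a triangulation of the torus T^2.)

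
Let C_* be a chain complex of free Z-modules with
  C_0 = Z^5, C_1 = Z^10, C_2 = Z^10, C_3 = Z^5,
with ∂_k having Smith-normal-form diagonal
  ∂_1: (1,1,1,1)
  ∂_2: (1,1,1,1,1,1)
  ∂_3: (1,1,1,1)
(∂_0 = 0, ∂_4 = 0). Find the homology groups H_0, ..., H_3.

H_0 = Z,  H_1 = 0,  H_2 = 0,  H_3 = Z.

H_0: b_0 = 5 − 0 − 4 = 1; torsion from ∂_1 factors > 1: none. So H_0 = Z.
H_1: b_1 = 10 − 4 − 6 = 0; torsion from ∂_2 factors > 1: none. So H_1 = 0.
H_2: b_2 = 10 − 6 − 4 = 0; torsion from ∂_3 factors > 1: none. So H_2 = 0.
H_3: b_3 = 5 − 4 − 0 = 1; torsion from ∂_4 factors > 1: none. So H_3 = Z.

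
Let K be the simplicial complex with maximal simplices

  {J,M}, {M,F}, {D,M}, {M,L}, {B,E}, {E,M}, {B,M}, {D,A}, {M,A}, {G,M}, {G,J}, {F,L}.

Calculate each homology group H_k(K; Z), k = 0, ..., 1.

We work with the vertex ordering A < B < D < E < F < G < J < L < M. The simplices of K, each written with vertices in increasing order, are:

  0-simplices (9): A, B, D, E, F, G, J, L, M
  1-simplices (12): AD, AM, BE, BM, DM, EM, FL, FM, GJ, GM, JM, LM

giving chain groups C_0 ≅ Z^9, C_1 ≅ Z^12.

The boundary map ∂_1: C_1 → C_0 is given by ∂[p,q] = [q] − [p].
The resulting 9×12 matrix has rank 8, and its Smith normal form has invariant factors (1,1,1,1,1,1,1,1).

Reading off H_k = ker ∂_k / im ∂_{k+1}:

  H_0: rank C_0 − rank ∂_1 = 9 − 8 = 1, and the invariant factors of ∂_1 are all 1, so H_0 ≅ Z.
  H_1: rank ker ∂_1 − rank ∂_2 = (12 − 8) − 0 = 4, and there is no ∂_2, so H_1 ≅ Z^4.

(K is a triangulation of a wedge of 4 circles.)

H_0 = Z,  H_1 = Z^4.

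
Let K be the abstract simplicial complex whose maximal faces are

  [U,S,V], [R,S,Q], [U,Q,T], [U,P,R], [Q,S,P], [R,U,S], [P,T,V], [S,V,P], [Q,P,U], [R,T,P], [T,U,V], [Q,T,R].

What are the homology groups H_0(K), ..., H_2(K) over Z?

We work with the vertex ordering P < Q < R < S < T < U < V. The simplices of K, each written with vertices in increasing order, are:

  0-simplices (7): P, Q, R, S, T, U, V
  1-simplices (18): PQ, PR, PS, PT, PU, PV, QR, QS, QT, QU, RS, RT, RU, SU, SV, TU, TV, UV
  2-simplices (12): PQS, PQU, PRT, PRU, PSV, PTV, QRS, QRT, QTU, RSU, SUV, TUV

so the chain groups are C_0 ≅ Z^7, C_1 ≅ Z^18, C_2 ≅ Z^12.

The boundary map ∂_1: C_1 → C_0 is given by ∂[p,q] = [q] − [p].
This gives a 7×18 integer matrix of rank 6; reducing to Smith normal form yields diagonal entries (1,1,1,1,1,1).

The boundary map ∂_2: C_2 → C_1 maps a triangle to the signed sum of its edges. For instance
  ∂RSU = SU − RU + RS,
  ∂PQU = QU − PU + PQ.
The 18×12 boundary matrix has rank 12 and Smith normal form diag(1,1,1,1,1,1,1,1,1,1,1,2).

Computing H_k = (kernel of ∂_k) / (image of ∂_{k+1}):

  H_0: rank C_0 − rank ∂_1 = 7 − 6 = 1, and the invariant factors of ∂_1 are all 1, so H_0 = Z.
  H_1: rank ker ∂_1 − rank ∂_2 = (18 − 6) − 12 = 0, and ∂_2 has invariant factor 2 > 1, so H_1 = Z/2Z.
  H_2: rank ker ∂_2 − rank ∂_3 = (12 − 12) − 0 = 0, and there is no ∂_3, so H_2 = 0.

(K is a triangulation of the real projective plane RP^2.)

H_0 = Z,  H_1 = Z/2Z,  H_2 = 0.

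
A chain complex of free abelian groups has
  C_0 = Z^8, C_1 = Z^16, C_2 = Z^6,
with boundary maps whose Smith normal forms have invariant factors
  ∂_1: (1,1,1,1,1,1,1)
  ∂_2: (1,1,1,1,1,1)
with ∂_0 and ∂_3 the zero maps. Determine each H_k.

H_0 = Z,  H_1 = Z^3,  H_2 = 0.

H_0: b_0 = 8 − 0 − 7 = 1; torsion from ∂_1 factors > 1: none. So H_0 = Z.
H_1: b_1 = 16 − 7 − 6 = 3; torsion from ∂_2 factors > 1: none. So H_1 = Z^3.
H_2: b_2 = 6 − 6 − 0 = 0; torsion from ∂_3 factors > 1: none. So H_2 = 0.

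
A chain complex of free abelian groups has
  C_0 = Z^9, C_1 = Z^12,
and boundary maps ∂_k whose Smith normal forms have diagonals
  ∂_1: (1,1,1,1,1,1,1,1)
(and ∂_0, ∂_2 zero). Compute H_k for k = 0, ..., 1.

H_0 ≅ Z,  H_1 ≅ Z^4.

H_0: b_0 = 9 − 0 − 8 = 1; torsion from ∂_1 factors > 1: none. So H_0 ≅ Z.
H_1: b_1 = 12 − 8 − 0 = 4; torsion from ∂_2 factors > 1: none. So H_1 ≅ Z^4.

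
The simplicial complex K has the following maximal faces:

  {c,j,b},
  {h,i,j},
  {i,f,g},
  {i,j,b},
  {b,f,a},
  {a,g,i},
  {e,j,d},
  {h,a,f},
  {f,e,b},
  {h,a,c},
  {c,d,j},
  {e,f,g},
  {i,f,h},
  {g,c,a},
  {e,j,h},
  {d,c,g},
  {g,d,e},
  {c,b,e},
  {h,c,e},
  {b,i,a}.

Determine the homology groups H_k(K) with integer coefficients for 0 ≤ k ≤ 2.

Take the total order a < b < c < d < e < f < g < h < i < j on the vertex set. Then K (dimension 2) consists of the simplices:

  0-simplices (10): a, b, c, d, e, f, g, h, i, j
  1-simplices (30): ab, ac, af, ag, ah, ai, bc, be, bf, bi, bj, cd, ce, cg, ch, cj, de, dg, dj, ef, eg, eh, ej, fg, fh, fi, gi, hi, hj, ij
  2-simplices (20): abf, abi, acg, ach, afh, agi, bce, bcj, bef, bij, cdg, cdj, ceh, deg, dej, efg, ehj, fgi, fhi, hij

giving chain groups C_0 ≅ Z^10, C_1 ≅ Z^30, C_2 ≅ Z^20.

The boundary map ∂_1: C_1 → C_0 sends each edge [p,q] (with p < q) to q − p. For instance
  ∂dg = g − d.
This gives a 10×30 integer matrix of rank 9; reducing to Smith normal form yields diagonal entries (1,1,1,1,1,1,1,1,1).

∂_2: C_2 → C_1 acts by ∂[p,q,r] = [q,r] − [p,r] + [p,q]. For instance
  ∂dej = ej − dj + de,
  ∂ehj = hj − ej + eh.
As a 30×20 matrix over Z this has rank 20, with invariant factors (1,1,1,1,1,1,1,1,1,1,1,1,1,1,1,1,1,1,1,2).

From H_k ≅ ker(∂_k) / im(∂_{k+1}) we obtain:

  H_0: rank C_0 − rank ∂_1 = 10 − 9 = 1, and the invariant factors of ∂_1 are all 1, so H_0 = Z.
  H_1: rank ker ∂_1 − rank ∂_2 = (30 − 9) − 20 = 1, and ∂_2 has invariant factor 2 > 1, so H_1 = Z ⊕ Z/2Z.
  H_2: rank ker ∂_2 − rank ∂_3 = (20 − 20) − 0 = 0, and there is no ∂_3, so H_2 = 0.

H_0 ≅ Z,  H_1 ≅ Z ⊕ Z/2Z,  H_2 = 0.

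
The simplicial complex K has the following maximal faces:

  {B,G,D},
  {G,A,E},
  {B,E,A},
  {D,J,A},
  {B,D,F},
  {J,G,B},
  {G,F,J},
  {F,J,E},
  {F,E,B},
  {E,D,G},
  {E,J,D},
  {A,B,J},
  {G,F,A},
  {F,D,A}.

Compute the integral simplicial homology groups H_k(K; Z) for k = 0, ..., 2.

H_0 = Z,  H_1 = Z^2,  H_2 = Z.

Order the vertices as A < B < D < E < F < G < J. Listing each simplex with vertices in this order, K has dimension 2 with simplices:

  0-simplices (7): A, B, D, E, F, G, J
  1-simplices (21): AB, AD, AE, AF, AG, AJ, BD, BE, BF, BG, BJ, DE, DF, DG, DJ, EF, EG, EJ, FG, FJ, GJ
  2-simplices (14): ABE, ABJ, ADF, ADJ, AEG, AFG, BDF, BDG, BEF, BGJ, DEG, DEJ, EFJ, FGJ

so the chain groups are C_0 ≅ Z^7, C_1 ≅ Z^21, C_2 ≅ Z^14.

Boundary ∂_1: C_1 → C_0 is given by ∂[p,q] = [q] − [p].
As a 7×21 matrix over Z this has rank 6, with invariant factors (1,1,1,1,1,1).

The boundary map ∂_2: C_2 → C_1 acts by ∂[p,q,r] = [q,r] − [p,r] + [p,q]. For instance
  ∂EFJ = FJ − EJ + EF,
  ∂ADF = DF − AF + AD.
The resulting 21×14 matrix has rank 13, and its Smith normal form has invariant factors (1,1,1,1,1,1,1,1,1,1,1,1,1).

From H_k ≅ ker(∂_k) / im(∂_{k+1}) we obtain:

  H_0: rank C_0 − rank ∂_1 = 7 − 6 = 1, and the invariant factors of ∂_1 are all 1, so H_0 ≅ Z.
  H_1: rank ker ∂_1 − rank ∂_2 = (21 − 6) − 13 = 2, and the invariant factors of ∂_2 are all 1, so H_1 ≅ Z^2.
  H_2: rank ker ∂_2 − rank ∂_3 = (14 − 13) − 0 = 1, and there is no ∂_3, so H_2 ≅ Z.

(K is a triangulation of the torus T^2.)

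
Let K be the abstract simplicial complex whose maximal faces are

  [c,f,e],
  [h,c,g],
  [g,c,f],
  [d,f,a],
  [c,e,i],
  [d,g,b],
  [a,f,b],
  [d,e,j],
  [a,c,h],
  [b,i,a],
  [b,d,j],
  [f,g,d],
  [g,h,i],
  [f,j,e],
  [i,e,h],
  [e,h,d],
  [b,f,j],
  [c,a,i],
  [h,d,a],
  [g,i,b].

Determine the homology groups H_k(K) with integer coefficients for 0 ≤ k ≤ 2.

H_0 = Z,  H_1 = Z ⊕ Z_2,  H_2 = 0.

Take the total order a < b < c < d < e < f < g < h < i < j on the vertex set. Then K (dimension 2) consists of the simplices:

  0-simplices (10): a, b, c, d, e, f, g, h, i, j
  1-simplices (30): ab, ac, ad, af, ah, ai, bd, bf, bg, bi, bj, ce, cf, cg, ch, ci, de, df, dg, dh, dj, ef, eh, ei, ej, fg, fj, gh, gi, hi
  2-simplices (20): abf, abi, ach, aci, adf, adh, bdg, bdj, bfj, bgi, cef, cei, cfg, cgh, deh, dej, dfg, efj, ehi, ghi

so the chain groups are C_0 ≅ Z^10, C_1 ≅ Z^30, C_2 ≅ Z^20.

∂_1: C_1 → C_0 maps an edge to its endpoints' difference, ∂[p,q] = q − p.
The 10×30 boundary matrix has rank 9 and Smith normal form diag(1,1,1,1,1,1,1,1,1).

The boundary map ∂_2: C_2 → C_1 maps a triangle to the signed sum of its edges. For instance
  ∂dfg = fg − dg + df,
  ∂adh = dh − ah + ad.
This gives a 30×20 integer matrix of rank 20; reducing to Smith normal form yields diagonal entries (1,1,1,1,1,1,1,1,1,1,1,1,1,1,1,1,1,1,1,2).

From H_k ≅ ker(∂_k) / im(∂_{k+1}) we obtain:

  H_0: rank C_0 − rank ∂_1 = 10 − 9 = 1, and the invariant factors of ∂_1 are all 1, so H_0 = Z.
  H_1: rank ker ∂_1 − rank ∂_2 = (30 − 9) − 20 = 1, and ∂_2 has invariant factor 2 > 1, so H_1 = Z ⊕ Z_2.
  H_2: rank ker ∂_2 − rank ∂_3 = (20 − 20) − 0 = 0, and there is no ∂_3, so H_2 = 0.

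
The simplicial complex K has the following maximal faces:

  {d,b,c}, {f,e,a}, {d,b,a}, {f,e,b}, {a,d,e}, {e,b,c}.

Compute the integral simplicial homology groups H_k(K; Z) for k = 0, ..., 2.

Take the total order a < b < c < d < e < f on the vertex set. Then K (dimension 2) consists of the simplices:

  0-simplices (6): a, b, c, d, e, f
  1-simplices (12): ab, ad, ae, af, bc, bd, be, bf, cd, ce, de, ef
  2-simplices (6): abd, ade, aef, bcd, bce, bef

so the chain groups are C_0 ≅ Z^6, C_1 ≅ Z^12, C_2 ≅ Z^6.

The boundary map ∂_1: C_1 → C_0 maps an edge to its endpoints' difference, ∂[p,q] = q − p. For instance
  ∂de = e − d.
This gives a 6×12 integer matrix of rank 5; reducing to Smith normal form yields diagonal entries (1,1,1,1,1).

∂_2: C_2 → C_1 sends each 2-simplex [p,q,r] to [q,r] − [p,r] + [p,q]. For instance
  ∂bef = ef − bf + be,
  ∂bcd = cd − bd + bc.
The 12×6 boundary matrix has rank 6 and Smith normal form diag(1,1,1,1,1,1).

From H_k ≅ ker(∂_k) / im(∂_{k+1}) we obtain:

  H_0: rank C_0 − rank ∂_1 = 6 − 5 = 1, and the invariant factors of ∂_1 are all 1, so H_0 ≅ Z.
  H_1: rank ker ∂_1 − rank ∂_2 = (12 − 5) − 6 = 1, and the invariant factors of ∂_2 are all 1, so H_1 ≅ Z.
  H_2: rank ker ∂_2 − rank ∂_3 = (6 − 6) − 0 = 0, and there is no ∂_3, so H_2 ≅ 0.

H_0 ≅ Z,  H_1 ≅ Z,  H_2 = 0.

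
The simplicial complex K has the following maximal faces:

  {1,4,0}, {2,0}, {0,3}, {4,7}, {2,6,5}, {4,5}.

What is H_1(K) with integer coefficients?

We work with the vertex ordering 0 < 1 < 2 < 3 < 4 < 5 < 6 < 7. The simplices of K, each written with vertices in increasing order, are:

  0-simplices (8): [0], [1], [2], [3], [4], [5], [6], [7]
  1-simplices (10): [0,1], [0,2], [0,3], [0,4], [1,4], [2,5], [2,6], [4,5], [4,7], [5,6]
  2-simplices (2): [0,1,4], [2,5,6]

so the chain groups are C_0 ≅ Z^8, C_1 ≅ Z^10, C_2 ≅ Z^2.

∂_1: C_1 → C_0 is given by ∂[p,q] = [q] − [p]. For instance
  ∂[4,5] = [5] − [4].
As a 8×10 matrix over Z this has rank 7, with invariant factors (1,1,1,1,1,1,1).

Boundary ∂_2: C_2 → C_1 acts by ∂[p,q,r] = [q,r] − [p,r] + [p,q]. For instance
  ∂[0,1,4] = [1,4] − [0,4] + [0,1],
  ∂[2,5,6] = [5,6] − [2,6] + [2,5].
The 10×2 boundary matrix has rank 2 and Smith normal form diag(1,1).

Reading off H_k = ker ∂_k / im ∂_{k+1}:

  H_1: rank ker ∂_1 − rank ∂_2 = (10 − 7) − 2 = 1, and the invariant factors of ∂_2 are all 1, so H_1 = Z.

H_1 = Z.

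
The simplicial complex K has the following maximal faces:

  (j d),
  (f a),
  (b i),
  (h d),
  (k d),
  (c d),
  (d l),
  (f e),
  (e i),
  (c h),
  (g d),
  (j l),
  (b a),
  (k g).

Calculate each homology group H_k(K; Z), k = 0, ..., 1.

Order the vertices as a < b < c < d < e < f < g < h < i < j < k < l. Listing each simplex with vertices in this order, K has dimension 1 with simplices:

  0-simplices (12): a, b, c, d, e, f, g, h, i, j, k, l
  1-simplices (14): ab, af, bi, cd, ch, dg, dh, dj, dk, dl, ef, ei, gk, jl

Hence C_0 ≅ Z^12, C_1 ≅ Z^14.

Boundary ∂_1: C_1 → C_0 maps an edge to its endpoints' difference, ∂[p,q] = q − p. For instance
  ∂ef = f − e.
The resulting 12×14 matrix has rank 10, and its Smith normal form has invariant factors (1,1,1,1,1,1,1,1,1,1).

Computing H_k = (kernel of ∂_k) / (image of ∂_{k+1}):

  H_0: rank C_0 − rank ∂_1 = 12 − 10 = 2, and the invariant factors of ∂_1 are all 1, so H_0 = Z^2.
  H_1: rank ker ∂_1 − rank ∂_2 = (14 − 10) − 0 = 4, and there is no ∂_2, so H_1 = Z^4.

As a check, the Euler characteristic is 12 − 14 = -2, which agrees with 2 − 4 = -2.
(K is a triangulation of the disjoint union of a wedge of 3 circles and the circle S^1.)

H_0 ≅ Z^2,  H_1 ≅ Z^4.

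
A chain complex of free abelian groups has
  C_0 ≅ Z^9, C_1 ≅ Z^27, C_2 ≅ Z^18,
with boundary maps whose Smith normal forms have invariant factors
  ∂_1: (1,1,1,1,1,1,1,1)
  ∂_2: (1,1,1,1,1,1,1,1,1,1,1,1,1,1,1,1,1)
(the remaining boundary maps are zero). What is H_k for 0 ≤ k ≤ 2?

H_0 = Z,  H_1 = Z^2,  H_2 = Z.

H_0: b_0 = 9 − 0 − 8 = 1; torsion from ∂_1 factors > 1: none. So H_0 = Z.
H_1: b_1 = 27 − 8 − 17 = 2; torsion from ∂_2 factors > 1: none. So H_1 = Z^2.
H_2: b_2 = 18 − 17 − 0 = 1; torsion from ∂_3 factors > 1: none. So H_2 = Z.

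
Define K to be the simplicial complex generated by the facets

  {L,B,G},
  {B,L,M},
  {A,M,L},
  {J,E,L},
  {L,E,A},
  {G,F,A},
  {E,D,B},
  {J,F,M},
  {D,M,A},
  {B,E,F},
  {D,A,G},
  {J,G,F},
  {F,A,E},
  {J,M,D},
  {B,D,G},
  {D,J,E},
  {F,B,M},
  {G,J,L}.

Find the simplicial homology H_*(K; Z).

K has 9 vertices, 27 edges, 18 triangles.
rank ∂_0 = 0, rank ∂_1 = 8 ⇒ b_0 = 9 − 0 − 8 = 1; all invariant factors of ∂_1 are 1 so no torsion. So H_0 ≅ Z.
rank ∂_1 = 8, rank ∂_2 = 17 ⇒ b_1 = 27 − 8 − 17 = 2; all invariant factors of ∂_2 are 1 so no torsion. So H_1 ≅ Z^2.
rank ∂_2 = 17, rank ∂_3 = 0 ⇒ b_2 = 18 − 17 − 0 = 1. So H_2 ≅ Z.

H_0 ≅ Z,  H_1 ≅ Z^2,  H_2 ≅ Z.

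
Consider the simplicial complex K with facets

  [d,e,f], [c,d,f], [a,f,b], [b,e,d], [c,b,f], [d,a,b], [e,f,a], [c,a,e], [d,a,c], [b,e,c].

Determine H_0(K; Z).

H_0 ≅ Z.

We work with the vertex ordering a < b < c < d < e < f. The simplices of K, each written with vertices in increasing order, are:

  0-simplices (6): a, b, c, d, e, f
  1-simplices (15): ab, ac, ad, ae, af, bc, bd, be, bf, cd, ce, cf, de, df, ef
  2-simplices (10): abd, abf, acd, ace, aef, bce, bcf, bde, cdf, def

so the chain groups are C_0 ≅ Z^6, C_1 ≅ Z^15, C_2 ≅ Z^10.

∂_1: C_1 → C_0 is given by ∂[p,q] = [q] − [p]. For instance
  ∂bc = c − b.
The 6×15 boundary matrix has rank 5 and Smith normal form diag(1,1,1,1,1).

Boundary ∂_2: C_2 → C_1 acts by ∂[p,q,r] = [q,r] − [p,r] + [p,q]. For instance
  ∂bce = ce − be + bc,
  ∂abf = bf − af + ab.
This gives a 15×10 integer matrix of rank 10; reducing to Smith normal form yields diagonal entries (1,1,1,1,1,1,1,1,1,2).

From H_k ≅ ker(∂_k) / im(∂_{k+1}) we obtain:

  H_0: rank C_0 − rank ∂_1 = 6 − 5 = 1, and the invariant factors of ∂_1 are all 1, so H_0 ≅ Z.

(K is a triangulation of the real projective plane RP^2.)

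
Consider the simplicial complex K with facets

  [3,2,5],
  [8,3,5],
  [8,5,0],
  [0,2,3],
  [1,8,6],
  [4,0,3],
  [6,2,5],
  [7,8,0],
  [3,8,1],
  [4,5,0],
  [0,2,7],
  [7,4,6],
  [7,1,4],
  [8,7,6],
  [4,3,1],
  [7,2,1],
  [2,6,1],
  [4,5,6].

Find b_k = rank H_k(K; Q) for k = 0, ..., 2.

b_0 = 1, b_1 = 1, b_2 = 0.

Order the vertices as 0 < 1 < 2 < 3 < 4 < 5 < 6 < 7 < 8. Listing each simplex with vertices in this order, K has dimension 2 with simplices:

  0-simplices (9): [0], [1], [2], [3], [4], [5], [6], [7], [8]
  1-simplices (27): (27 of them)
  2-simplices (18): [0,2,3], [0,2,7], [0,3,4], [0,4,5], [0,5,8], [0,7,8], [1,2,6], [1,2,7], [1,3,4], [1,3,8], [1,4,7], [1,6,8], [2,3,5], [2,5,6], [3,5,8], [4,5,6], [4,6,7], [6,7,8]

giving chain groups C_0 ≅ Z^9, C_1 ≅ Z^27, C_2 ≅ Z^18.

The boundary map ∂_1: C_1 → C_0 sends each edge [p,q] (with p < q) to q − p. For instance
  ∂[1,4] = [4] − [1].
The resulting 9×27 matrix has rank 8, and its Smith normal form has invariant factors (1,1,1,1,1,1,1,1).

The boundary map ∂_2: C_2 → C_1 maps a triangle to the signed sum of its edges. For instance
  ∂[0,7,8] = [7,8] − [0,8] + [0,7],
  ∂[1,6,8] = [6,8] − [1,8] + [1,6].
The 27×18 boundary matrix has rank 18 and Smith normal form diag(1,1,1,1,1,1,1,1,1,1,1,1,1,1,1,1,1,2).

Now H_k = ker ∂_k / im ∂_{k+1}, so:

  H_0: rank C_0 − rank ∂_1 = 9 − 8 = 1, and the invariant factors of ∂_1 are all 1, so H_0 = Z.
  H_1: rank ker ∂_1 − rank ∂_2 = (27 − 8) − 18 = 1, and ∂_2 has invariant factor 2 > 1, so H_1 = Z ⊕ Z/2.
  H_2: rank ker ∂_2 − rank ∂_3 = (18 − 18) − 0 = 0, and there is no ∂_3, so H_2 = 0.

Hence the Betti numbers are b_0 = 1, b_1 = 1, b_2 = 0.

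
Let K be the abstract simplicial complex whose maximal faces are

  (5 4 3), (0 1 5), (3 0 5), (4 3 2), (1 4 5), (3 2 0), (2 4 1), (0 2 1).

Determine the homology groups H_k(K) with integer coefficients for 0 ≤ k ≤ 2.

H_0 ≅ Z,  H_1 = 0,  H_2 ≅ Z.

Take the total order 0 < 1 < 2 < 3 < 4 < 5 on the vertex set. Then K (dimension 2) consists of the simplices:

  0-simplices (6): [0], [1], [2], [3], [4], [5]
  1-simplices (12): [0,1], [0,2], [0,3], [0,5], [1,2], [1,4], [1,5], [2,3], [2,4], [3,4], [3,5], [4,5]
  2-simplices (8): [0,1,2], [0,1,5], [0,2,3], [0,3,5], [1,2,4], [1,4,5], [2,3,4], [3,4,5]

giving chain groups C_0 ≅ Z^6, C_1 ≅ Z^12, C_2 ≅ Z^8.

∂_1: C_1 → C_0 maps an edge to its endpoints' difference, ∂[p,q] = q − p. For instance
  ∂[1,5] = [5] − [1].
This gives a 6×12 integer matrix of rank 5; reducing to Smith normal form yields diagonal entries (1,1,1,1,1).

The boundary map ∂_2: C_2 → C_1 maps a triangle to the signed sum of its edges. For instance
  ∂[0,2,3] = [2,3] − [0,3] + [0,2],
  ∂[1,2,4] = [2,4] − [1,4] + [1,2].
As a 12×8 matrix over Z this has rank 7, with invariant factors (1,1,1,1,1,1,1).

Now H_k = ker ∂_k / im ∂_{k+1}, so:

  H_0: rank C_0 − rank ∂_1 = 6 − 5 = 1, and the invariant factors of ∂_1 are all 1, so H_0 = Z.
  H_1: rank ker ∂_1 − rank ∂_2 = (12 − 5) − 7 = 0, and the invariant factors of ∂_2 are all 1, so H_1 = 0.
  H_2: rank ker ∂_2 − rank ∂_3 = (8 − 7) − 0 = 1, and there is no ∂_3, so H_2 = Z.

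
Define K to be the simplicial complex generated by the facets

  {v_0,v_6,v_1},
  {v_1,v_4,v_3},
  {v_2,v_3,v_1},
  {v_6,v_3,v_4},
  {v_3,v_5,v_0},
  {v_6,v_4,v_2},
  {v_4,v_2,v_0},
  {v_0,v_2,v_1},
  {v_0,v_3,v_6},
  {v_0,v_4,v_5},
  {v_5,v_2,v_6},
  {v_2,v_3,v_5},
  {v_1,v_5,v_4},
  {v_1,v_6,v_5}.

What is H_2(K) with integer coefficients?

H_2 ≅ Z.

Fix the vertex order v_0 < v_1 < v_2 < v_3 < v_4 < v_5 < v_6 and write every simplex with vertices in increasing order. Then dim K = 2 and the simplices of K are:

  0-simplices (7): [v_0], [v_1], [v_2], [v_3], [v_4], [v_5], [v_6]
  1-simplices (21): (21 of them)
  2-simplices (14): (14 of them)

giving chain groups C_0 ≅ Z^7, C_1 ≅ Z^21, C_2 ≅ Z^14.

Boundary ∂_1: C_1 → C_0 is given by ∂[p,q] = [q] − [p]. For instance
  ∂[v_3,v_4] = [v_4] − [v_3].
The resulting 7×21 matrix has rank 6, and its Smith normal form has invariant factors (1,1,1,1,1,1).

Boundary ∂_2: C_2 → C_1 maps a triangle to the signed sum of its edges. For instance
  ∂[v_1,v_4,v_5] = [v_4,v_5] − [v_1,v_5] + [v_1,v_4],
  ∂[v_2,v_3,v_5] = [v_3,v_5] − [v_2,v_5] + [v_2,v_3].
As a 21×14 matrix over Z this has rank 13, with invariant factors (1,1,1,1,1,1,1,1,1,1,1,1,1).

Now H_k = ker ∂_k / im ∂_{k+1}, so:

  H_2: rank ker ∂_2 − rank ∂_3 = (14 − 13) − 0 = 1, and there is no ∂_3, so H_2 ≅ Z.

(K is a triangulation of the torus T^2.)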